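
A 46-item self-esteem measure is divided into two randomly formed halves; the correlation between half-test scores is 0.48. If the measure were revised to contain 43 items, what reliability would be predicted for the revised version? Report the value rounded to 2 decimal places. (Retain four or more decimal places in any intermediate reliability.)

0.63

First correct the split-half correlation to full-test reliability: r_full = 2 × 0.48 / (1 + 0.48) ≈ 0.6486
Then adjust to 43 items: n = 43/46 = 0.9348
r_new = n·r_full / (1 + (n − 1)·r_full) = 0.6063 / 0.9577 ≈ 0.6331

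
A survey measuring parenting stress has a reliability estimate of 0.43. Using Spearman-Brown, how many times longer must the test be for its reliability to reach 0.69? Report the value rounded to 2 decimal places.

n = [0.69 × 0.57] / [0.43 × 0.31]
n = 0.3933 / 0.1333 ≈ 2.9505

2.95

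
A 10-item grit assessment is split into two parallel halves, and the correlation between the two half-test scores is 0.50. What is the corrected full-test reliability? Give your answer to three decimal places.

r_full = 2r_hh / (1 + r_hh) = 2 × 0.50 / (1 + 0.50)
       = 1.0000 / 1.5000 = 0.6667

0.667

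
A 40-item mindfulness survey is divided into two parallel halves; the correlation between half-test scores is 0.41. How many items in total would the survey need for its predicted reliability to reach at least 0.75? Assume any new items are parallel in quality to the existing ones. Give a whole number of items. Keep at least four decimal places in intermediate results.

87

r_full = 2(0.41)/(1 + 0.41) = 0.5816
Solve Spearman-Brown for n: n = 0.75(1 − 0.5816) / [0.5816(1 − 0.75)] = 2.1582
Required items = 2.1582 × 40 = 86.33, so 87 items.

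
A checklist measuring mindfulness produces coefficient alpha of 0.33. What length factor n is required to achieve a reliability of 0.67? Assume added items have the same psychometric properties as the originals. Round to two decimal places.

Invert Spearman-Brown to solve for n:
n = r_target (1 − r_old) / [ r_old (1 − r_target) ]
n = 0.67 × (1 − 0.33) / [ 0.33 × (1 − 0.67) ]
  = 0.4489 / 0.1089 = 4.1221

4.12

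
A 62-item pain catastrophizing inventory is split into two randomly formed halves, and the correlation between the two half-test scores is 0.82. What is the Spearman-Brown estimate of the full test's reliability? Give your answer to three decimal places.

0.901

r_full = 2(0.82) / (1 + 0.82)
       = 1.6400 / 1.8200 = 0.9011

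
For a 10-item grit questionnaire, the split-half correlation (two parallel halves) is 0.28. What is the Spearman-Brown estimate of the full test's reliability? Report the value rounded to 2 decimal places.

Each half is half the length of the full test, so the full test is n = 2 times a half.
r_full = 2r_hh / (1 + r_hh) = 2 × 0.28 / (1 + 0.28)
r_full = 0.5600 / 1.2800 ≈ 0.4375

0.44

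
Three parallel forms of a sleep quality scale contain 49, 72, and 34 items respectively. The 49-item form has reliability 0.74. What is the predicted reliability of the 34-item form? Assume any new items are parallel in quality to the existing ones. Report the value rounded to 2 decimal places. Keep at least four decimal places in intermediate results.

Only the ratio of lengths matters: n = 34/49 = 0.6939
r_{34} = n·r / (1 + (n − 1)·r) = 0.5135 / 0.7735 ≈ 0.6639

0.66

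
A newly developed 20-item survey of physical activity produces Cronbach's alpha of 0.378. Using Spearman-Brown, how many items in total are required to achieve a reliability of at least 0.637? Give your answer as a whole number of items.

Invert Spearman-Brown to solve for n:
n = r*(1 − r) / [ r (1 − r*) ]
n = [0.637 × 0.622] / [0.378 × 0.363]
  = 0.396214 / 0.137214 = 2.8876
2.8876 × 20 = 57.75 → 58 items

58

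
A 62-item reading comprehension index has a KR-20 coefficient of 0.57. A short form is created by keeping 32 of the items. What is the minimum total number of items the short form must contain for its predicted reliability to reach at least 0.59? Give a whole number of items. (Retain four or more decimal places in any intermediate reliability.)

Short-form reliability: n = 32/62 = 0.5161; r_32 = n·r/(1+(n−1)r) ≈ 0.4062
Then solve for n' with r_old = 0.4062, r_target = 0.59: n' = 0.59(1 − 0.4062)/[0.4062(1 − 0.59)] = 2.1036
Total items = 2.1036 × 32 = 67.32, rounded up to 68.

68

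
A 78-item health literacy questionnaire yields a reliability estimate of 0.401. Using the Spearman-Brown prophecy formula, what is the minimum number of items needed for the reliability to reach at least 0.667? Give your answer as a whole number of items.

234

n = [0.667 × 0.599] / [0.401 × 0.333]
  = 0.399533 / 0.133533 = 2.9920
So the test needs 2.9920 × 78 ≈ 233.38 items; rounding up, 234.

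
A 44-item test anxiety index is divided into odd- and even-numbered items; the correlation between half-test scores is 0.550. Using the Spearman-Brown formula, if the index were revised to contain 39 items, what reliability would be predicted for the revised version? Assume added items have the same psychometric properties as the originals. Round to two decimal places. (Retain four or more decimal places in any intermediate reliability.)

Full-test reliability from the split-half r: r_full = 2(0.550)/(1 + 0.550) = 0.7097
Length factor from 44 to 39 items: n = 39/44 = 0.8864
r_new = n·r_full / (1 + (n − 1)·r_full) = 0.6291 / 0.9194 ≈ 0.6843

0.68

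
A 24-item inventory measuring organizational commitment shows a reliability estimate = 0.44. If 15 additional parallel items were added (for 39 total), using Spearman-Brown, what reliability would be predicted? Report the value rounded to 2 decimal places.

Length ratio n = 39/24 = 1.625
By Spearman-Brown, r_new = n r / (1 + (n − 1) r).
r_new = 1.625·0.44 / [1 + (1.625 − 1)·0.44]
r_new = 0.7150 / 1.2750 ≈ 0.5608

0.56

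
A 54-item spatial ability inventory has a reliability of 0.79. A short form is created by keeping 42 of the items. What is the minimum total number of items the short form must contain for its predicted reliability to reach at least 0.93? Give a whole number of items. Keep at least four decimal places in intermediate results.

191

Short-form reliability: n = 42/54 = 0.7778; r_42 = n·r/(1+(n−1)r) ≈ 0.7453
Length factor from the short form to reach 0.93: n' = 0.93(1 − 0.7453) / [0.7453(1 − 0.93)] ≈ 4.5403
Total items = 4.5403 × 42 = 190.69, rounded up to 191.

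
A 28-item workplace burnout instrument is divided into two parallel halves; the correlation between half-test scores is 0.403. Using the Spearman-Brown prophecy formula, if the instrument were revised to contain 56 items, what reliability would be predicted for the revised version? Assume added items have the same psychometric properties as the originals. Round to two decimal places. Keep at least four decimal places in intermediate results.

Full-test reliability from the split-half r: r_full = 2(0.403)/(1 + 0.403) = 0.5745
Then adjust to 56 items: n = 56/28 = 2.0000
r_new = n·r_full / (1 + (n − 1)·r_full) = 1.1490 / 1.5745 ≈ 0.7298

0.73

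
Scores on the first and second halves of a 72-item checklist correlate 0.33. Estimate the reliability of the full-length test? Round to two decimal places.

The full test is twice the length of either half (n = 2).
r_full = 2(0.33) / (1 + 0.33)
r_full = 0.6600 / 1.3300 ≈ 0.4962

0.50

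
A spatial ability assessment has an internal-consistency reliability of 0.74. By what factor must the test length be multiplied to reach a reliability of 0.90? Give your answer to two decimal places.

3.16

Spearman-Brown solved for the length factor n:
n = r_target (1 − r_old) / [ r_old (1 − r_target) ]
n = [0.90 × 0.26] / [0.74 × 0.10]
n = 0.2340 / 0.0740 ≈ 3.1622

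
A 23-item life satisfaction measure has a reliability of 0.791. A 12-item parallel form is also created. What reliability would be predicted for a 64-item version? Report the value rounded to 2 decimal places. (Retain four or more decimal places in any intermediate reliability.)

The 12-item form is not needed; work directly from the 23-item form with n = 64/23 = 2.7826.
r_{64} = n·r / (1 + (n − 1)·r) = 2.2010 / 2.4100 ≈ 0.9133

0.91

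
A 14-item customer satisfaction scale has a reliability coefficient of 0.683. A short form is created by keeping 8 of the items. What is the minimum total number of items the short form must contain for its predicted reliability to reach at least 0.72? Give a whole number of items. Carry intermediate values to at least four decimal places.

Short-form reliability: n = 8/14 = 0.5714; r_8 = n·r/(1+(n−1)r) ≈ 0.5518
Then solve for n' with r_old = 0.5518, r_target = 0.72: n' = 0.72(1 − 0.5518)/[0.5518(1 − 0.72)] = 2.0886
Total items = 2.0886 × 8 = 16.71, rounded up to 17.

17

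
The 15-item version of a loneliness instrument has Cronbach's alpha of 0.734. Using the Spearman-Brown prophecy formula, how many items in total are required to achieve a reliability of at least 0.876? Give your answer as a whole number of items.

n = 0.876 × (1 − 0.734) / [ 0.734 × (1 − 0.876) ]
n = 0.233016 / 0.091016 ≈ 2.5602
Items needed = n × 15 = 2.5602 × 15 ≈ 38.40 → round up to 39

39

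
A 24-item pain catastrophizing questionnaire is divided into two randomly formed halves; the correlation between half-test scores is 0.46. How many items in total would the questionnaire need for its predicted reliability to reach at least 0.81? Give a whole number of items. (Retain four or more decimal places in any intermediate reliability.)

Corrected full-test reliability: r_full = 2 × 0.46 / (1 + 0.46) ≈ 0.6301
n = r_tgt(1 − r_full) / [r_full(1 − r_tgt)] = 0.81 × 0.3699 / (0.6301 × 0.19) ≈ 2.5027
Items = 2.5027 × 24 ≈ 60.06 → 61

61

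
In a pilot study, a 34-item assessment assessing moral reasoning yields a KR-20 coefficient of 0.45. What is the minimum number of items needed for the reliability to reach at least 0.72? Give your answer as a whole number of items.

107

n = 0.72(1 − 0.45) / [0.45(1 − 0.72)]
n = 0.3960 / 0.1260 ≈ 3.1429
3.1429 × 34 = 106.86 → 107 items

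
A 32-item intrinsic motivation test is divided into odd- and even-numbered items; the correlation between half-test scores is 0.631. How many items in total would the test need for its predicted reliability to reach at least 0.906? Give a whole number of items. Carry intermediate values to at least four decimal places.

91

Corrected full-test reliability: r_full = 2 × 0.631 / (1 + 0.631) ≈ 0.7738
n = r_tgt(1 − r_full) / [r_full(1 − r_tgt)] = 0.906 × 0.2262 / (0.7738 × 0.094) ≈ 2.8175
Required items = 2.8175 × 32 = 90.16, so 91 items.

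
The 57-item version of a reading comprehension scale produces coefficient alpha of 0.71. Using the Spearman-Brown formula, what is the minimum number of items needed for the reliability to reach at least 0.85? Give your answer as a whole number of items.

132

n = [0.85 × 0.29] / [0.71 × 0.15]
  = 0.2465 / 0.1065 = 2.3146
Items needed = n × 57 = 2.3146 × 57 ≈ 131.93 → round up to 132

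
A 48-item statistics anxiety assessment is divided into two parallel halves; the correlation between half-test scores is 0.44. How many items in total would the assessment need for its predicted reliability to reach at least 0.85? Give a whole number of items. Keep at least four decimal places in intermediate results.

Corrected full-test reliability: r_full = 2 × 0.44 / (1 + 0.44) ≈ 0.6111
n = r_tgt(1 − r_full) / [r_full(1 − r_tgt)] = 0.85 × 0.3889 / (0.6111 × 0.15) ≈ 3.6062
Required items = 3.6062 × 48 = 173.10, so 174 items.

174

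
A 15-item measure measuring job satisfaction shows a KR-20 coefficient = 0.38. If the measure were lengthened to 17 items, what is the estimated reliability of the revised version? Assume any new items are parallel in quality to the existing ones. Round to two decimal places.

n = 17/15 = 1.1333
Spearman-Brown: r_new = n·r / (1 + (n − 1)·r)
r_new = 1.1333·0.38 / [1 + (1.1333 − 1)·0.38]
     = 0.4307 / 1.0507 = 0.4099

0.41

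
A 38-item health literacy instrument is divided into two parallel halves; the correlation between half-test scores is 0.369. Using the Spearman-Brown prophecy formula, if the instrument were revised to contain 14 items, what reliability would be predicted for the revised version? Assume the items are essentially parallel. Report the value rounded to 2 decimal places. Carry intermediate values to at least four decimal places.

Full-test reliability from the split-half r: r_full = 2(0.369)/(1 + 0.369) = 0.5391
Length factor from 38 to 14 items: n = 14/38 = 0.3684
r_new = n·r_full / (1 + (n − 1)·r_full) = 0.1986 / 0.6595 ≈ 0.3011

0.30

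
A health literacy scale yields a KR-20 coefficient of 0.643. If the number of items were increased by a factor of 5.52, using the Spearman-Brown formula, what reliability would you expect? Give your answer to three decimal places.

0.909

By Spearman-Brown, r_new = n r / (1 + (n − 1) r).
r_new = (5.52 × 0.643) / (1 + (5.52 − 1) × 0.643)
     = 3.5494 / 3.9064 = 0.9086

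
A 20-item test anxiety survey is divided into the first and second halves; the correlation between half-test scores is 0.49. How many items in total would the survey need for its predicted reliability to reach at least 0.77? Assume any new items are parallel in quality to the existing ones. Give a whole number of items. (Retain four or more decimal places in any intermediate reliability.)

r_full = 2(0.49)/(1 + 0.49) = 0.6577
n = r_tgt(1 − r_full) / [r_full(1 − r_tgt)] = 0.77 × 0.3423 / (0.6577 × 0.23) ≈ 1.7424
Items = 1.7424 × 20 ≈ 34.85 → 35

35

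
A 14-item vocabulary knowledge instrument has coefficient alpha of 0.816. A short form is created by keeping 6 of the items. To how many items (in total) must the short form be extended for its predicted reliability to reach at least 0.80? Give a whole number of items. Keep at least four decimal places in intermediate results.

First, r for the 6-item form: n = 6/14 = 0.4286, so r_6 = 0.4286·0.816/(1 + (0.4286 − 1)·0.816) = 0.6553
Length factor from the short form to reach 0.80: n' = 0.80(1 − 0.6553) / [0.6553(1 − 0.80)] ≈ 2.1041
Items = 2.1041 × 6 ≈ 12.62 → 13

13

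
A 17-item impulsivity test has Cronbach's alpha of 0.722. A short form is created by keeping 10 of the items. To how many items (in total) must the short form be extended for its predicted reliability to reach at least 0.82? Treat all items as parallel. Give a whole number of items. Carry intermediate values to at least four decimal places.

30

Short-form reliability: n = 10/17 = 0.5882; r_10 = n·r/(1+(n−1)r) ≈ 0.6044
Length factor from the short form to reach 0.82: n' = 0.82(1 − 0.6044) / [0.6044(1 − 0.82)] ≈ 2.9818
Total items = 2.9818 × 10 = 29.82, rounded up to 30.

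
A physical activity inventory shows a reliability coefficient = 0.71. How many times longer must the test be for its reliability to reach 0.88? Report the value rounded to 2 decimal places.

Rearranging the Spearman-Brown formula for n,
n = r*(1 − r) / [ r (1 − r*) ]
n = [0.88 × 0.29] / [0.71 × 0.12]
n = 0.2552 / 0.0852 ≈ 2.9953

3.00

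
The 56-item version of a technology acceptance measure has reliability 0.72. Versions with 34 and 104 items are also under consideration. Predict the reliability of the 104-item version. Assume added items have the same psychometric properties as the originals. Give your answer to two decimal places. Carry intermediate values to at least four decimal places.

0.83

The 34-item form is not needed; work directly from the 56-item form with n = 104/56 = 1.8571.
r_{104} = n·r / (1 + (n − 1)·r) = 1.3371 / 1.6171 ≈ 0.8269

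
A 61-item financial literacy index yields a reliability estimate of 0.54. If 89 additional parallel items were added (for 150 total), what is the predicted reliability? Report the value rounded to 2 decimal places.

0.74

n = 150/61 = 2.459
r_new = 2.459·0.54 / [1 + (2.459 − 1)·0.54]
r_new = 1.3279 / 1.7879 ≈ 0.7427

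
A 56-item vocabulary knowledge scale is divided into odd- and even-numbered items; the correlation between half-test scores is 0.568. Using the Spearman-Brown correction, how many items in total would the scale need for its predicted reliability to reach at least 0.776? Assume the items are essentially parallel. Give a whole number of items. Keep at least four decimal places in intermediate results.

74

r_full = 2(0.568)/(1 + 0.568) = 0.7245
n = r_tgt(1 − r_full) / [r_full(1 − r_tgt)] = 0.776 × 0.2755 / (0.7245 × 0.224) ≈ 1.3173
Items = 1.3173 × 56 ≈ 73.77 → 74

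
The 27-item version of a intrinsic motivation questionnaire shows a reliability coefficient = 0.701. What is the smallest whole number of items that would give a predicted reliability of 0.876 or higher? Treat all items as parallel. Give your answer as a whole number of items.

82

Rearranging the Spearman-Brown formula for n,
n = r*(1 − r) / [ r (1 − r*) ]
n = [0.876 × 0.299] / [0.701 × 0.124]
n = 0.261924 / 0.086924 ≈ 3.0133
So the test needs 3.0133 × 27 ≈ 81.36 items; rounding up, 82.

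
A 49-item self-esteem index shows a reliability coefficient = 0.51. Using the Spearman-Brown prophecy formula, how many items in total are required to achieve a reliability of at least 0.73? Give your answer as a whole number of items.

n = [0.73 × 0.49] / [0.51 × 0.27]
n = 0.3577 / 0.1377 ≈ 2.5977
So the test needs 2.5977 × 49 ≈ 127.29 items; rounding up, 128.

128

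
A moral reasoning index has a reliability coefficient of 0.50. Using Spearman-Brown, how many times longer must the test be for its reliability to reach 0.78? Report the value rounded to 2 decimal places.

Invert Spearman-Brown to solve for n:
n = r*(1 − r) / [ r (1 − r*) ]
n = 0.78 × (1 − 0.50) / [ 0.50 × (1 − 0.78) ]
n = 0.3900 / 0.1100 ≈ 3.5455

3.55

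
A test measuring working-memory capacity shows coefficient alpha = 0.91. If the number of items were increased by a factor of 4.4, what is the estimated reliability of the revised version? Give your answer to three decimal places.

0.978

r_new = 4.4·0.91 / [1 + (4.4 − 1)·0.91]
r_new = 4.0040 / 4.0940 ≈ 0.9780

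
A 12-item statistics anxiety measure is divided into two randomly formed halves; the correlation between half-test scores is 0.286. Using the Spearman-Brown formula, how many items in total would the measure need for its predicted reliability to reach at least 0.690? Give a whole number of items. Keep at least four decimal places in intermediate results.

34

r_full = 2(0.286)/(1 + 0.286) = 0.4448
Solve Spearman-Brown for n: n = 0.690(1 − 0.4448) / [0.4448(1 − 0.690)] = 2.7783
Required items = 2.7783 × 12 = 33.34, so 34 items.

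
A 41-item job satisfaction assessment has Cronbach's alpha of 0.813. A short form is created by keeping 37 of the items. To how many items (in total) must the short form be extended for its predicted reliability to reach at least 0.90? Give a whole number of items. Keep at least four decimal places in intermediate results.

85

First, r for the 37-item form: n = 37/41 = 0.9024, so r_37 = 0.9024·0.813/(1 + (0.9024 − 1)·0.813) = 0.7969
Length factor from the short form to reach 0.90: n' = 0.90(1 − 0.7969) / [0.7969(1 − 0.90)] ≈ 2.2938
Total items = 2.2938 × 37 = 84.87, rounded up to 85.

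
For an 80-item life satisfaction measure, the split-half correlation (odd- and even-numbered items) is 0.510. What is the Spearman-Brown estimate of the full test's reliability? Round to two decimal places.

The full test is twice the length of either half (n = 2).
r_full = 2r_hh / (1 + r_hh) = 2 × 0.510 / (1 + 0.510)
r_full = 1.0200 / 1.5100 ≈ 0.6755

0.68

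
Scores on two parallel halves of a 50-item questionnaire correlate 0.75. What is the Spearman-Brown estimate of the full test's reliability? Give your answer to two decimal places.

Each half is half the length of the full test, so the full test is n = 2 times a half.
r_full = 2(0.75) / (1 + 0.75)
r_full = 1.5000 / 1.7500 ≈ 0.8571

0.86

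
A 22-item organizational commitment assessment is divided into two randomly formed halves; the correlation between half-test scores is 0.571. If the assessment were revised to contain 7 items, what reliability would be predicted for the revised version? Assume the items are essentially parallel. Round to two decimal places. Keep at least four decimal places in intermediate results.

0.46

First correct the split-half correlation to full-test reliability: r_full = 2 × 0.571 / (1 + 0.571) ≈ 0.7269
Length factor from 22 to 7 items: n = 7/22 = 0.3182
r_new = n·r_full / (1 + (n − 1)·r_full) = 0.2313 / 0.5044 ≈ 0.4586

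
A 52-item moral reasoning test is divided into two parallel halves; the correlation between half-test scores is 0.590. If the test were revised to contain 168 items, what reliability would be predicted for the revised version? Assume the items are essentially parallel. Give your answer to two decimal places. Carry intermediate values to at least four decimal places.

0.90

Full-test reliability from the split-half r: r_full = 2(0.590)/(1 + 0.590) = 0.7421
Length factor from 52 to 168 items: n = 168/52 = 3.2308
r_new = n·r_full / (1 + (n − 1)·r_full) = 2.3976 / 2.6555 ≈ 0.9029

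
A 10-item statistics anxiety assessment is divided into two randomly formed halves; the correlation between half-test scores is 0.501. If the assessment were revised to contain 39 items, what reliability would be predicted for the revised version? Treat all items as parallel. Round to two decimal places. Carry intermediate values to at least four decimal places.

First correct the split-half correlation to full-test reliability: r_full = 2 × 0.501 / (1 + 0.501) ≈ 0.6676
Then adjust to 39 items: n = 39/10 = 3.9000
r_new = n·r_full / (1 + (n − 1)·r_full) = 2.6036 / 2.9360 ≈ 0.8868

0.89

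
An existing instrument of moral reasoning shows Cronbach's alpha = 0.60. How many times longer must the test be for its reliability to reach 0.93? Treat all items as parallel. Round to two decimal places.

8.86

n = 0.93 × (1 − 0.60) / [ 0.60 × (1 − 0.93) ]
n = 0.3720 / 0.0420 ≈ 8.8571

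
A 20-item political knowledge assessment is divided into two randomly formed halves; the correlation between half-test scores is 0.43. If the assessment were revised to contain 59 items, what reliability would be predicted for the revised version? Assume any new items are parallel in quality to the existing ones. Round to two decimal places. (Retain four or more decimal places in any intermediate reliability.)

Spearman-Brown correction (n = 2): r_full = 2·0.43/(1 + 0.43) = 0.6014
Then adjust to 59 items: n = 59/20 = 2.9500
r_new = n·r_full / (1 + (n − 1)·r_full) = 1.7741 / 2.1727 ≈ 0.8165

0.82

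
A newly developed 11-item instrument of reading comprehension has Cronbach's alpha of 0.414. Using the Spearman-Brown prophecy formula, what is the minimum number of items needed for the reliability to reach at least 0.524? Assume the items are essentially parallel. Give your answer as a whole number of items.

n = 0.524(1 − 0.414) / [0.414(1 − 0.524)]
  = 0.307064 / 0.197064 = 1.5582
Items needed = n × 11 = 1.5582 × 11 ≈ 17.14 → round up to 18

18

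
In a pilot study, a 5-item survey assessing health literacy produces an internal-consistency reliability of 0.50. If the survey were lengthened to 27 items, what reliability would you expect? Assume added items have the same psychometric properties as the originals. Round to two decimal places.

0.84

Length ratio n = 27/5 = 5.4
Spearman-Brown: r_new = n·r / (1 + (n − 1)·r)
r_new = 5.4·0.50 / [1 + (5.4 − 1)·0.50]
r_new = 2.7000 / 3.2000 ≈ 0.8438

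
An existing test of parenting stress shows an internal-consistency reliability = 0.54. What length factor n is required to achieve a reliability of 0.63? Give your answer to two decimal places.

n = 0.63 × (1 − 0.54) / [ 0.54 × (1 − 0.63) ]
n = 0.2898 / 0.1998 ≈ 1.4505

1.45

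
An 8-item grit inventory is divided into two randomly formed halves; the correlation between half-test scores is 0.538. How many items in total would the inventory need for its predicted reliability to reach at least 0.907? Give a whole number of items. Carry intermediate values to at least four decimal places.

Corrected full-test reliability: r_full = 2 × 0.538 / (1 + 0.538) ≈ 0.6996
Solve Spearman-Brown for n: n = 0.907(1 − 0.6996) / [0.6996(1 − 0.907)] = 4.1877
Items = 4.1877 × 8 ≈ 33.50 → 34

34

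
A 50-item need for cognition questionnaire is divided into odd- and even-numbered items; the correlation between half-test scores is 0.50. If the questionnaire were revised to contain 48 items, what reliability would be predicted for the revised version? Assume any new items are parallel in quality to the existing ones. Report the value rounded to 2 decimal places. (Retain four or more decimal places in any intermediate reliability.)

0.66

First correct the split-half correlation to full-test reliability: r_full = 2 × 0.50 / (1 + 0.50) ≈ 0.6667
Length factor from 50 to 48 items: n = 48/50 = 0.9600
r_new = n·r_full / (1 + (n − 1)·r_full) = 0.6400 / 0.9733 ≈ 0.6576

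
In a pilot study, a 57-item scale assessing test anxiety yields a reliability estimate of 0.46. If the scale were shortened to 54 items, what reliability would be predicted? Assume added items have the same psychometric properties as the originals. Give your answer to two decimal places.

The new length is 54/57 = 0.9474 times the old.
By Spearman-Brown, r_new = n r / (1 + (n − 1) r).
r_new = 0.9474·0.46 / [1 + (0.9474 − 1)·0.46]
r_new = 0.4358 / 0.9758 ≈ 0.4466

0.45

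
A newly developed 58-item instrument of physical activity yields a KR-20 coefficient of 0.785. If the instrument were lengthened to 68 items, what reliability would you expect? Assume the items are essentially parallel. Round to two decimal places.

0.81

Length ratio n = 68/58 = 1.1724
Spearman-Brown: r_new = n·r / (1 + (n − 1)·r)
r_new = (1.1724 × 0.785) / (1 + (1.1724 − 1) × 0.785)
r_new = 0.9203 / 1.1353 ≈ 0.8106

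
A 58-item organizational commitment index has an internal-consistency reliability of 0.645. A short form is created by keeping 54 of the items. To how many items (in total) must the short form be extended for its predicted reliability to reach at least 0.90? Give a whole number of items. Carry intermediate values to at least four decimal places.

Short-form reliability: n = 54/58 = 0.9310; r_54 = n·r/(1+(n−1)r) ≈ 0.6285
Then solve for n' with r_old = 0.6285, r_target = 0.90: n' = 0.90(1 − 0.6285)/[0.6285(1 − 0.90)] = 5.3198
Total items = 5.3198 × 54 = 287.27, rounded up to 288.

288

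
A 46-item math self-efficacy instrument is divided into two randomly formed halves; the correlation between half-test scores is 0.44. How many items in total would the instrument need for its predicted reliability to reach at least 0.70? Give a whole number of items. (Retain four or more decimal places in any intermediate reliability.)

69

Corrected full-test reliability: r_full = 2 × 0.44 / (1 + 0.44) ≈ 0.6111
Solve Spearman-Brown for n: n = 0.70(1 − 0.6111) / [0.6111(1 − 0.70)] = 1.4849
Items = 1.4849 × 46 ≈ 68.31 → 69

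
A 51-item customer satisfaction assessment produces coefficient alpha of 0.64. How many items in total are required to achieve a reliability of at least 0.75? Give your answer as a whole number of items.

Spearman-Brown solved for the length factor n:
n = r*(1 − r) / [ r (1 − r*) ]
n = [0.75 × 0.36] / [0.64 × 0.25]
n = 0.2700 / 0.1600 ≈ 1.6875
Items needed = n × 51 = 1.6875 × 51 ≈ 86.06 → round up to 87

87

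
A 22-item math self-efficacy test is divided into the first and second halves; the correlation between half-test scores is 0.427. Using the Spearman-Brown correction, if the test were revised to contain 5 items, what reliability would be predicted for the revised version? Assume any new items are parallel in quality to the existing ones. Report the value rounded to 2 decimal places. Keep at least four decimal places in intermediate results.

Full-test reliability from the split-half r: r_full = 2(0.427)/(1 + 0.427) = 0.5985
Then adjust to 5 items: n = 5/22 = 0.2273
r_new = n·r_full / (1 + (n − 1)·r_full) = 0.1360 / 0.5375 ≈ 0.2530

0.25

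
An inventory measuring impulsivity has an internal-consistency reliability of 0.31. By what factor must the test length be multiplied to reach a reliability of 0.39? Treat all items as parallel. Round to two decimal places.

Invert Spearman-Brown to solve for n:
n = r_target (1 − r_old) / [ r_old (1 − r_target) ]
n = 0.39(1 − 0.31) / [0.31(1 − 0.39)]
  = 0.2691 / 0.1891 = 1.4231

1.42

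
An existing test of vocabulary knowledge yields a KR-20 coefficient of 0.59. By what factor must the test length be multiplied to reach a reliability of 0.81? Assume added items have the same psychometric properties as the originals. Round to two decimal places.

2.96

Invert Spearman-Brown to solve for n:
n = r*(1 − r) / [ r (1 − r*) ]
n = 0.81(1 − 0.59) / [0.59(1 − 0.81)]
n = 0.3321 / 0.1121 ≈ 2.9625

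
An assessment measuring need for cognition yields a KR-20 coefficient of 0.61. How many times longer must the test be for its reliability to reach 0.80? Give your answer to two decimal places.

Spearman-Brown solved for the length factor n:
n = r*(1 − r) / [ r (1 − r*) ]
n = 0.80 × (1 − 0.61) / [ 0.61 × (1 − 0.80) ]
n = 0.3120 / 0.1220 ≈ 2.5574

2.56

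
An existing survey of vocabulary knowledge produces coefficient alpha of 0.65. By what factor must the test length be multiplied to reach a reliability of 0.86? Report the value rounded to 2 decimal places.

3.31

n = 0.86(1 − 0.65) / [0.65(1 − 0.86)]
  = 0.3010 / 0.0910 = 3.3077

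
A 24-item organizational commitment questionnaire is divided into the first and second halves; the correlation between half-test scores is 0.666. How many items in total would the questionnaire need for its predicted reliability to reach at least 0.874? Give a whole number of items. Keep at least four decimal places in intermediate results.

Corrected full-test reliability: r_full = 2 × 0.666 / (1 + 0.666) ≈ 0.7995
Solve Spearman-Brown for n: n = 0.874(1 − 0.7995) / [0.7995(1 − 0.874)] = 1.7395
Required items = 1.7395 × 24 = 41.75, so 42 items.

42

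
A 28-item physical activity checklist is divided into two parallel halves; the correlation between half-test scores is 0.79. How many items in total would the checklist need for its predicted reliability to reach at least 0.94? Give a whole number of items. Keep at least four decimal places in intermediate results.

59

r_full = 2(0.79)/(1 + 0.79) = 0.8827
n = r_tgt(1 − r_full) / [r_full(1 − r_tgt)] = 0.94 × 0.1173 / (0.8827 × 0.06) ≈ 2.0819
Required items = 2.0819 × 28 = 58.29, so 59 items.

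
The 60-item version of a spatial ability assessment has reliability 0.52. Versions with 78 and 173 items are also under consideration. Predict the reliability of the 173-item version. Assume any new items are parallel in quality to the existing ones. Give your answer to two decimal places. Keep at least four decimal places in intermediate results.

The 78-item form is not needed; work directly from the 60-item form with n = 173/60 = 2.8833.
r_{173} = n·r / (1 + (n − 1)·r) = 1.4993 / 1.9793 ≈ 0.7575

0.76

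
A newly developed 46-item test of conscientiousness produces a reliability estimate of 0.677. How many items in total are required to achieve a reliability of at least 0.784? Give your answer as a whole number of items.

n = 0.784(1 − 0.677) / [0.677(1 − 0.784)]
n = 0.253232 / 0.146232 ≈ 1.7317
1.7317 × 46 = 79.66 → 80 items

80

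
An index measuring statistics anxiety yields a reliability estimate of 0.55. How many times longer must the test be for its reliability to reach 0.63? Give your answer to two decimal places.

1.39

Rearranging the Spearman-Brown formula for n,
n = r*(1 − r) / [ r (1 − r*) ]
n = 0.63 × (1 − 0.55) / [ 0.55 × (1 − 0.63) ]
n = 0.2835 / 0.2035 ≈ 1.3931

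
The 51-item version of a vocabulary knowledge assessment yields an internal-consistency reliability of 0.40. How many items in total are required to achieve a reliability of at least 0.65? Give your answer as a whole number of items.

143

Rearranging the Spearman-Brown formula for n,
n = r_target (1 − r_old) / [ r_old (1 − r_target) ]
n = [0.65 × 0.60] / [0.40 × 0.35]
n = 0.3900 / 0.1400 ≈ 2.7857
So the test needs 2.7857 × 51 ≈ 142.07 items; rounding up, 143.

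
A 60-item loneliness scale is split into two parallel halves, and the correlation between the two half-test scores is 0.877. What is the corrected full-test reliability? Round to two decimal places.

0.93

r_full = 2r_hh / (1 + r_hh) = 2 × 0.877 / (1 + 0.877)
r_full = 1.7540 / 1.8770 ≈ 0.9345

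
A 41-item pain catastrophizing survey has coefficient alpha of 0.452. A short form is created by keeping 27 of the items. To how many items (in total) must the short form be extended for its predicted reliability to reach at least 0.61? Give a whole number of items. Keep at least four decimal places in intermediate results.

78

Short-form reliability: n = 27/41 = 0.6585; r_27 = n·r/(1+(n−1)r) ≈ 0.3520
Then solve for n' with r_old = 0.3520, r_target = 0.61: n' = 0.61(1 − 0.3520)/[0.3520(1 − 0.61)] = 2.8794
Items = 2.8794 × 27 ≈ 77.74 → 78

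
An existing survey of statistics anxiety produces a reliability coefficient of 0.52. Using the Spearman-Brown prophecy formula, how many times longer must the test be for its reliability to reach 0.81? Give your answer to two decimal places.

Rearranging the Spearman-Brown formula for n,
n = r*(1 − r) / [ r (1 − r*) ]
n = 0.81 × (1 − 0.52) / [ 0.52 × (1 − 0.81) ]
  = 0.3888 / 0.0988 = 3.9352

3.94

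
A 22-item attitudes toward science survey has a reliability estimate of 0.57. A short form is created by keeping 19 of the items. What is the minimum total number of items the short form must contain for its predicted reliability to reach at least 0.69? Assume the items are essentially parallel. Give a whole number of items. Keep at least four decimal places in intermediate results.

Short-form reliability: n = 19/22 = 0.8636; r_19 = n·r/(1+(n−1)r) ≈ 0.5337
Then solve for n' with r_old = 0.5337, r_target = 0.69: n' = 0.69(1 − 0.5337)/[0.5337(1 − 0.69)] = 1.9447
Items = 1.9447 × 19 ≈ 36.95 → 37

37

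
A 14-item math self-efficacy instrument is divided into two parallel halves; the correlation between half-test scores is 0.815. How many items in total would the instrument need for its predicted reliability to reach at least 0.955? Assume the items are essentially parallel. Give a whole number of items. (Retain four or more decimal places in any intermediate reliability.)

Corrected full-test reliability: r_full = 2 × 0.815 / (1 + 0.815) ≈ 0.8981
n = r_tgt(1 − r_full) / [r_full(1 − r_tgt)] = 0.955 × 0.1019 / (0.8981 × 0.045) ≈ 2.4079
Required items = 2.4079 × 14 = 33.71, so 34 items.

34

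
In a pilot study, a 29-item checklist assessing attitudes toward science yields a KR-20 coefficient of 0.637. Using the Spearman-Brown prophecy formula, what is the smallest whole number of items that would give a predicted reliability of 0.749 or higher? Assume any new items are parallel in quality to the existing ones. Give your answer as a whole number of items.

n = 0.749(1 − 0.637) / [0.637(1 − 0.749)]
  = 0.271887 / 0.159887 = 1.7005
Items needed = n × 29 = 1.7005 × 29 ≈ 49.31 → round up to 50

50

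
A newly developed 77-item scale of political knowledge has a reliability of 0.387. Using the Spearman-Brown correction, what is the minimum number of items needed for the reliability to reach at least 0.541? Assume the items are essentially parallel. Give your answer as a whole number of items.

Spearman-Brown solved for the length factor n:
n = r*(1 − r) / [ r (1 − r*) ]
n = 0.541(1 − 0.387) / [0.387(1 − 0.541)]
  = 0.331633 / 0.177633 = 1.8670
1.8670 × 77 = 143.76 → 144 items

144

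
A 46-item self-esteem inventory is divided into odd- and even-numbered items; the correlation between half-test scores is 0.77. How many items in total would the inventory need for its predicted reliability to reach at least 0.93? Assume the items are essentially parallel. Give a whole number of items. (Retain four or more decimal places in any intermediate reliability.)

Corrected full-test reliability: r_full = 2 × 0.77 / (1 + 0.77) ≈ 0.8701
n = r_tgt(1 − r_full) / [r_full(1 − r_tgt)] = 0.93 × 0.1299 / (0.8701 × 0.07) ≈ 1.9835
Items = 1.9835 × 46 ≈ 91.24 → 92

92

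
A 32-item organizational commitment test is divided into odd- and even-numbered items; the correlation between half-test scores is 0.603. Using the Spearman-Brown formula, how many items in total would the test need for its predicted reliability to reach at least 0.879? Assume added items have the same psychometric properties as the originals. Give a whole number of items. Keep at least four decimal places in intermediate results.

77

r_full = 2(0.603)/(1 + 0.603) = 0.7523
Solve Spearman-Brown for n: n = 0.879(1 − 0.7523) / [0.7523(1 − 0.879)] = 2.3919
Items = 2.3919 × 32 ≈ 76.54 → 77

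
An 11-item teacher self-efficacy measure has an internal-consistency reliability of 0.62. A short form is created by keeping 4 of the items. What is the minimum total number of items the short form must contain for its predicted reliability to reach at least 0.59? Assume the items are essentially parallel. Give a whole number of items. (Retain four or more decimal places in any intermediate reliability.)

First, r for the 4-item form: n = 4/11 = 0.3636, so r_4 = 0.3636·0.62/(1 + (0.3636 − 1)·0.62) = 0.3723
Then solve for n' with r_old = 0.3723, r_target = 0.59: n' = 0.59(1 − 0.3723)/[0.3723(1 − 0.59)] = 2.4262
Items = 2.4262 × 4 ≈ 9.70 → 10

10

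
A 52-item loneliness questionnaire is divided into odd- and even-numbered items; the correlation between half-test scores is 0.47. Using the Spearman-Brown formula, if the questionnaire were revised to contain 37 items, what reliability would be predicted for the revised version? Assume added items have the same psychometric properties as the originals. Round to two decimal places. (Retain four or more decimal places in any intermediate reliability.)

0.56

Spearman-Brown correction (n = 2): r_full = 2·0.47/(1 + 0.47) = 0.6395
Length factor from 52 to 37 items: n = 37/52 = 0.7115
r_new = n·r_full / (1 + (n − 1)·r_full) = 0.4550 / 0.8155 ≈ 0.5579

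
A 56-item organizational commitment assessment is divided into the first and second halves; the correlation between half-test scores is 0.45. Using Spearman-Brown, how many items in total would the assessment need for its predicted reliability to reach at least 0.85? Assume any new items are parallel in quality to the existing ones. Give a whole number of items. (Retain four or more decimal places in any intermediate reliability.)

194

r_full = 2(0.45)/(1 + 0.45) = 0.6207
n = r_tgt(1 − r_full) / [r_full(1 − r_tgt)] = 0.85 × 0.3793 / (0.6207 × 0.15) ≈ 3.4628
Items = 3.4628 × 56 ≈ 193.92 → 194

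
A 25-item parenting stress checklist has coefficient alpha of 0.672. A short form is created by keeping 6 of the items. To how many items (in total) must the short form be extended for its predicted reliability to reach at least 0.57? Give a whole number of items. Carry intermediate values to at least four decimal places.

17

Short-form reliability: n = 6/25 = 0.2400; r_6 = n·r/(1+(n−1)r) ≈ 0.3296
Length factor from the short form to reach 0.57: n' = 0.57(1 − 0.3296) / [0.3296(1 − 0.57)] ≈ 2.6962
Total items = 2.6962 × 6 = 16.18, rounded up to 17.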